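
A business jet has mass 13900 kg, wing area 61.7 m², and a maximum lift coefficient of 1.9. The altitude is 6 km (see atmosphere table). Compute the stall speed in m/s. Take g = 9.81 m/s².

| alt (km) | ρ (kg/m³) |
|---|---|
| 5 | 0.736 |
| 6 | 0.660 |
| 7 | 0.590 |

V_stall = 59.4 m/s

At 6 km, from the table: ρ = 0.660 kg/m³.
Weight W = mg = 13900 × 9.81 = 1.364×10^5 N.
V_stall = √(2W/(ρ·S·CL,max)) = √(2 × 1.364×10^5 / (0.66 × 61.7 × 1.9))
V_stall = √3525 = 59.4 m/s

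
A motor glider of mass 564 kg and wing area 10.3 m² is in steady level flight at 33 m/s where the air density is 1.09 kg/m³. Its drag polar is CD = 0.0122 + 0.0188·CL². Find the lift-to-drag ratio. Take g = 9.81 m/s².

Level flight ⇒ L = W = m·g = 564 × 9.81 = 5532.8 N.
Dynamic pressure q = 0.5 × 1.09 × 33² = 593.5 Pa.
CL = 2W/(ρv²S) = 2×5532.8/(1.09×33²×10.3) = 0.9051.
CD = 0.0122 + 0.0188 × 0.9051² = 0.0276.
L/D = CL/CD = 0.9051 / 0.0276 = 32.8

L/D = 32.8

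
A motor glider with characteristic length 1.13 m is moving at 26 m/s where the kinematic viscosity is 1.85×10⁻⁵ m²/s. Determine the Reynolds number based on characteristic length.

Re = 1.59×10^6

Re = v·c/ν = 26 × 1.13 / (1.85×10⁻⁵) = 1.59×10^6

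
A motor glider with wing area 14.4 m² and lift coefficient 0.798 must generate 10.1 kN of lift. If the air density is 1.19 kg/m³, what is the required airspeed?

v = 38.4 m/s

L = ½ρv²S·CL ⇒ v = √(2L/(ρ·S·CL))
v = √(2 × 10100 / (1.19 × 14.4 × 0.798)) = √1477 = 38.4 m/s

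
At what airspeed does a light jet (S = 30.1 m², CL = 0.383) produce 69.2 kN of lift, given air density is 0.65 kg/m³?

L = ½ρv²S·CL ⇒ v = √(2L/(ρ·S·CL))
v = √(2 × 69200 / (0.65 × 30.1 × 0.383)) = √18470 = 136 m/s

v = 136 m/s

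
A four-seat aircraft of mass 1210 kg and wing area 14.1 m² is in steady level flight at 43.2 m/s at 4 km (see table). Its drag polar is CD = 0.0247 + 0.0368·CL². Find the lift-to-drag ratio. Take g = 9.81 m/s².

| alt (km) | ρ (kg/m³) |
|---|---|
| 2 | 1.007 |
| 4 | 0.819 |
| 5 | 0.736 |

At 4 km, from the table: ρ = 0.819 kg/m³.
Level flight ⇒ L = W = m·g = 1210 × 9.81 = 11870 N.
q = ½ρv² = ½ × 0.819 × 43.2² = 764.2 Pa.
CL = W/(q·S) = 11870 / (764.2 × 14.1) = 1.102.
CD = 0.0247 + 0.0368 × 1.102² = 0.06936.
L/D = CL/CD = 1.102 / 0.06936 = 15.9

L/D = 15.9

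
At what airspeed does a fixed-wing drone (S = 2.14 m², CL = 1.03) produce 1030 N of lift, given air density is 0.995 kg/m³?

v = 30.6 m/s

L = ½ρv²S·CL ⇒ v = √(2L/(ρ·S·CL))
v = √(2 × 1030 / (0.995 × 2.14 × 1.03)) = √939.3 = 30.6 m/s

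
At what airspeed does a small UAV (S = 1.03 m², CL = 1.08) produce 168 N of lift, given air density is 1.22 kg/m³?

L = ½ρv²S·CL ⇒ v = √(2L/(ρ·S·CL))
v = √(2 × 168 / (1.22 × 1.03 × 1.08)) = √247.6 = 15.7 m/s

v = 15.7 m/s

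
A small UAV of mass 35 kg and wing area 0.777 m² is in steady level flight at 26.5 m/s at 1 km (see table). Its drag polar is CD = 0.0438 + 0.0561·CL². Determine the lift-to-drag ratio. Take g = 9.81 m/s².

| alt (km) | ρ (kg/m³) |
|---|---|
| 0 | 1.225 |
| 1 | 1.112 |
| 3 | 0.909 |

L/D = 9.79

At 1 km, from the table: ρ = 1.112 kg/m³.
Level flight ⇒ L = W = m·g = 35 × 9.81 = 343.35 N.
Dynamic pressure q = 0.5 × 1.112 × 26.5² = 390.5 Pa.
CL = 2W/(ρv²S) = 2×343.35/(1.112×26.5²×0.777) = 1.132.
CD = 0.0438 + 0.0561 × 1.132² = 0.1157.
L/D = CL/CD = 1.132 / 0.1157 = 9.79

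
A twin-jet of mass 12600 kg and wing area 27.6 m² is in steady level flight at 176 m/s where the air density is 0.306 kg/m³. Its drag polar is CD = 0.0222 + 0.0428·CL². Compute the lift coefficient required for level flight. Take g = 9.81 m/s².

CL = 0.945

Level flight ⇒ L = W = m·g = 12600 × 9.81 = 1.2361×10^5 N.
Dynamic pressure q = 0.5 × 0.306 × 176² = 4739 Pa.
CL = W/(q·S) = 1.2361×10^5 / (4739 × 27.6) = 0.945.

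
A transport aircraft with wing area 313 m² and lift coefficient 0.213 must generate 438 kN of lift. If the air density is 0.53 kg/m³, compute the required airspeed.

L = ½ρv²S·CL ⇒ v = √(2L/(ρ·S·CL))
v = √(2 × 4.38×10^5 / (0.53 × 313 × 0.213)) = √24790 = 157 m/s

v = 157 m/s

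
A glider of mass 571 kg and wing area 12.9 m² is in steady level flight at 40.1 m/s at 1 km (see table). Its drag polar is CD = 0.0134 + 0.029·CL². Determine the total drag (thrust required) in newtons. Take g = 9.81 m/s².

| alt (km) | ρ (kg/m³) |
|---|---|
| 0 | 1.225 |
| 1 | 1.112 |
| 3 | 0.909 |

At 1 km, from the table: ρ = 1.112 kg/m³.
Weight W = mg = 571 × 9.81 = 5601.5 N; in level flight L = W.
Dynamic pressure q = 0.5 × 1.112 × 40.1² = 894.1 Pa.
Required CL = L/(qS) = 5601.5/(894.1·12.9) = 0.4857.
CD = 0.0134 + 0.029 × 0.4857² = 0.02024.
D = q·S·CD = 894.1 × 12.9 × 0.02024 = 233.4 N

D = 233 N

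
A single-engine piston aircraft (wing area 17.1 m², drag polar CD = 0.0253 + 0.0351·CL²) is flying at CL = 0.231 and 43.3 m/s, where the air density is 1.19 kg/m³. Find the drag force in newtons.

CD = 0.0253 + 0.0351 × 0.231² = 0.02717
D = ½ρv²S·CD = ½ × 1.19 × 43.3² × 17.1 × 0.02717 = 518 N

D = 518 N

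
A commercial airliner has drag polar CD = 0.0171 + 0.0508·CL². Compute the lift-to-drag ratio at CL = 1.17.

CD = 0.0171 + 0.0508 × 1.17² = 0.08664
L/D = CL/CD = 1.17 / 0.08664 = 13.5

L/D = 13.5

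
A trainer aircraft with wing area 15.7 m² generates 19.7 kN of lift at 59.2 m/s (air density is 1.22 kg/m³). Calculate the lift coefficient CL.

From L = ½ρv²S·CL, rearranging gives CL = 2L/(ρv²S).
CL = 2 × 19700 / (1.22 × 59.2² × 15.7) = 0.587

CL = 0.587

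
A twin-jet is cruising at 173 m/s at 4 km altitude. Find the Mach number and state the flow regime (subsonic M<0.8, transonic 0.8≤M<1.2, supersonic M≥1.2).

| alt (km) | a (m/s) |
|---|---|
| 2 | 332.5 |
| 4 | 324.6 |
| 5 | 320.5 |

M = 0.533 (subsonic)

At 4 km, from the table: a = 324.6 m/s.
M = v/a = 173 / 324.6 = 0.533
M = 0.533 → subsonic.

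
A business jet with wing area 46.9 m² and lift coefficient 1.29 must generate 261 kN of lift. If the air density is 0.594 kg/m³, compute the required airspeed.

L = ½ρv²S·CL ⇒ v = √(2L/(ρ·S·CL))
v = √(2 × 2.61×10^5 / (0.594 × 46.9 × 1.29)) = √14530 = 121 m/s

v = 121 m/s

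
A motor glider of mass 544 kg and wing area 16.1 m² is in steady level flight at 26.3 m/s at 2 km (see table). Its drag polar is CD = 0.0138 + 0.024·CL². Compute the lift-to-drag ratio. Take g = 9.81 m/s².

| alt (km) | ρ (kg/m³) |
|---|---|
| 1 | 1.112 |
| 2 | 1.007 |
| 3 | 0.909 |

At 2 km, from the table: ρ = 1.007 kg/m³.
In steady level flight, lift balances weight: W = mg = 544 × 9.81 = 5336.6 N.
q = ½ρv² = ½ × 1.007 × 26.3² = 348.3 Pa.
Required CL = L/(qS) = 5336.6/(348.3·16.1) = 0.9518.
CD = 0.0138 + 0.024 × 0.9518² = 0.03554.
L/D = CL/CD = 0.9518 / 0.03554 = 26.8

L/D = 26.8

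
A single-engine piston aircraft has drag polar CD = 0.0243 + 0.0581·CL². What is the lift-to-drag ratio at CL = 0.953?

L/D = 12.4

CD = 0.0243 + 0.0581 × 0.953² = 0.07707
L/D = CL/CD = 0.953 / 0.07707 = 12.4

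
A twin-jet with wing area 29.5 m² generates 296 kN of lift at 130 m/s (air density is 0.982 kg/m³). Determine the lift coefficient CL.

CL = 1.21

From L = ½ρv²S·CL, rearranging gives CL = 2L/(ρv²S).
CL = 2 × 2.96×10^5 / (0.982 × 130² × 29.5) = 1.21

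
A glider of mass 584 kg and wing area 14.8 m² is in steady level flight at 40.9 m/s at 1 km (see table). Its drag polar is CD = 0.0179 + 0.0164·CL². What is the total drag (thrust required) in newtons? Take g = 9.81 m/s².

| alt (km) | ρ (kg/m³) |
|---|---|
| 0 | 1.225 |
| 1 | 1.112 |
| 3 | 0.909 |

D = 286 N

At 1 km, from the table: ρ = 1.112 kg/m³.
Level flight ⇒ L = W = m·g = 584 × 9.81 = 5729 N.
Dynamic pressure q = 0.5 × 1.112 × 40.9² = 930.1 Pa.
CL = W/(q·S) = 5729 / (930.1 × 14.8) = 0.4162.
CD = 0.0179 + 0.0164 × 0.4162² = 0.02074.
D = q·S·CD = 930.1 × 14.8 × 0.02074 = 285.5 N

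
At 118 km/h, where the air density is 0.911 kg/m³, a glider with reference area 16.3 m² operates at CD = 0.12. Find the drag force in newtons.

D = 957 N

Convert speed: v = 118 km/h ÷ 3.6 = 32.78 m/s.
Dynamic pressure q = ½ρv² = ½ × 0.911 × 32.78² = 489.4 Pa.
D = q·S·CD = 489.4 × 16.3 × 0.12 = 957 N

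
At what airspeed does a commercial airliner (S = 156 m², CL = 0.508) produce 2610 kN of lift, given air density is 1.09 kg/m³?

L = ½ρv²S·CL ⇒ v = √(2L/(ρ·S·CL))
v = √(2 × 2.61×10^6 / (1.09 × 156 × 0.508)) = √60430 = 246 m/s

v = 246 m/s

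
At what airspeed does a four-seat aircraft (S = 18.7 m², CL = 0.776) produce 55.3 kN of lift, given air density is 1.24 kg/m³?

L = ½ρv²S·CL ⇒ v = √(2L/(ρ·S·CL))
v = √(2 × 55300 / (1.24 × 18.7 × 0.776)) = √6147 = 78.4 m/s

v = 78.4 m/s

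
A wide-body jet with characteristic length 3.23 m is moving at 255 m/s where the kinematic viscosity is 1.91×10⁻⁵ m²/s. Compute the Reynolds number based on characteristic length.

Re = 4.31×10^7

Re = v·c/ν = 255 × 3.23 / (1.91×10⁻⁵) = 4.31×10^7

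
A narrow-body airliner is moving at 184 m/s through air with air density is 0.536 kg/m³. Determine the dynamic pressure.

q = 9070 Pa

q = ½ρv² = ½ × 0.536 × 184² = 9070 Pa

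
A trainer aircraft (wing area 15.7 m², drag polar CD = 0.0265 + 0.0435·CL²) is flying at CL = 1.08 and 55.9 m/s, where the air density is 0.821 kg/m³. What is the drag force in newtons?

CD = 0.0265 + 0.0435 × 1.08² = 0.07724
D = ½ρv²S·CD = ½ × 0.821 × 55.9² × 15.7 × 0.07724 = 1560 N

D = 1560 N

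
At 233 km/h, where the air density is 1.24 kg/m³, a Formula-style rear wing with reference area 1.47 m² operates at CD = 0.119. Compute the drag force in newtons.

Convert speed: v = 233 km/h ÷ 3.6 = 64.72 m/s.
Dynamic pressure q = ½ρv² = ½ × 1.24 × 64.72² = 2597 Pa.
D = q·S·CD = 2597 × 1.47 × 0.119 = 454 N

D = 454 N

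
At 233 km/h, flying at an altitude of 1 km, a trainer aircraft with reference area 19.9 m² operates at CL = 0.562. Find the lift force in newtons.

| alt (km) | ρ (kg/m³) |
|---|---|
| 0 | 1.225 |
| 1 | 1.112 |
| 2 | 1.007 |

L = 26000 N

At 1 km, from the table: ρ = 1.112 kg/m³.
Convert speed: v = 233 km/h ÷ 3.6 = 64.72 m/s.
L = ½ρv²S·CL = ½ × 1.112 × 64.72² × 19.9 × 0.562 = 26000 N ≈ 26 kN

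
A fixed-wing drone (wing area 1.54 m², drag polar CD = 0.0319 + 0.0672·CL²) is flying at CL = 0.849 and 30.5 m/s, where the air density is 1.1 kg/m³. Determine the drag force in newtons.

CD = 0.0319 + 0.0672 × 0.849² = 0.08034
D = ½ρv²S·CD = ½ × 1.1 × 30.5² × 1.54 × 0.08034 = 63.3 N

D = 63.3 N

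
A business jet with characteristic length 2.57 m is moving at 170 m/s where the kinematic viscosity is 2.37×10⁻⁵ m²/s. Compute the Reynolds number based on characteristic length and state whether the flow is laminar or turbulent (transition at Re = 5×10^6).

Re = v·c/ν = 170 × 2.57 / (2.37×10⁻⁵) = 1.84×10^7
Since 1.84×10^7 > 5×10^6, the flow is turbulent.

Re = 1.84×10^7 (turbulent)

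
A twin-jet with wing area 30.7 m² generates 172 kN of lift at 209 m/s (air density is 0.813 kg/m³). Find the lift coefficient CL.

From L = ½ρv²S·CL, rearranging gives CL = 2L/(ρv²S).
CL = 2 × 1.72×10^5 / (0.813 × 209² × 30.7) = 0.316

CL = 0.316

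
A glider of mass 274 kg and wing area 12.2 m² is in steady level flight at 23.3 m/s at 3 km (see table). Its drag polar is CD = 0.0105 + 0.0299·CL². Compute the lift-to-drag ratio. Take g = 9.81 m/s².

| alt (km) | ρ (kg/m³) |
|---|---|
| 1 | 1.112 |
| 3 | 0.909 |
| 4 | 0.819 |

At 3 km, from the table: ρ = 0.909 kg/m³.
Level flight ⇒ L = W = m·g = 274 × 9.81 = 2687.9 N.
Dynamic pressure q = 0.5 × 0.909 × 23.3² = 246.7 Pa.
CL = 2W/(ρv²S) = 2×2687.9/(0.909×23.3²×12.2) = 0.8929.
CD = 0.0105 + 0.0299 × 0.8929² = 0.03434.
L/D = CL/CD = 0.8929 / 0.03434 = 26

L/D = 26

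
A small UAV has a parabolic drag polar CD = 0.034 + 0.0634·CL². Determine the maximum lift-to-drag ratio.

(L/D)max = 10.8

For CD = CD0 + K·CL², (L/D)max occurs at CL* = √(CD0/K) and equals 1/(2√(K·CD0)).
(L/D)max = 1/(2√(0.0634 × 0.034)) = 1/(2 × 0.04643) = 10.8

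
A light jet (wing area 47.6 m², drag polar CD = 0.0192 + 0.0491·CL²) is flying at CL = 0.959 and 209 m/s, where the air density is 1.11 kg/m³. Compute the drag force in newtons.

D = 74300 N

CD = 0.0192 + 0.0491 × 0.959² = 0.06436
D = ½ρv²S·CD = ½ × 1.11 × 209² × 47.6 × 0.06436 = 74300 N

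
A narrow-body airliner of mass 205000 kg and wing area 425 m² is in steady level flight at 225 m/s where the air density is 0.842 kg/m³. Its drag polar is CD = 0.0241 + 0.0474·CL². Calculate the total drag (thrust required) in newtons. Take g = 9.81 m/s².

Weight W = mg = 205000 × 9.81 = 2.011×10^6 N; in level flight L = W.
q = ½ρv² = ½ × 0.842 × 225² = 21310 Pa.
Required CL = L/(qS) = 2.011×10^6/(21310·425) = 0.222.
CD = 0.0241 + 0.0474 × 0.222² = 0.02644.
D = q·S·CD = 21310 × 425 × 0.02644 = 2.395×10^5 N

D = 2.39×10^5 N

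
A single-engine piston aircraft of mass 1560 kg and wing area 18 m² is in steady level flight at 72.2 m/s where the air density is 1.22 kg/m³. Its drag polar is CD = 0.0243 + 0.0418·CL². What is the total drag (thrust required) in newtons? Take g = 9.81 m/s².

D = 1560 N

In steady level flight, lift balances weight: W = mg = 1560 × 9.81 = 15304 N.
q = ½ρv² = ½ × 1.22 × 72.2² = 3180 Pa.
Required CL = L/(qS) = 15304/(3180·18) = 0.2674.
CD = 0.0243 + 0.0418 × 0.2674² = 0.02729.
D = q·S·CD = 3180 × 18 × 0.02729 = 1562 N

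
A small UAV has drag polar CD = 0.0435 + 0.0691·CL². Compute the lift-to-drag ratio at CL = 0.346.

CD = 0.0435 + 0.0691 × 0.346² = 0.05177
L/D = CL/CD = 0.346 / 0.05177 = 6.68

L/D = 6.68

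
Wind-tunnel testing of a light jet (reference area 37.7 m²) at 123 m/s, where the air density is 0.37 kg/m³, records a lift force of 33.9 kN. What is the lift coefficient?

CL = 0.321

From L = ½ρv²S·CL, rearranging gives CL = 2L/(ρv²S).
CL = 2 × 33900 / (0.37 × 123² × 37.7) = 0.321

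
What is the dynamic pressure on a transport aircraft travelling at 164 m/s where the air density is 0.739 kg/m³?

q = ½ρv² = ½ × 0.739 × 164² = 9940 Pa

q = 9940 Pa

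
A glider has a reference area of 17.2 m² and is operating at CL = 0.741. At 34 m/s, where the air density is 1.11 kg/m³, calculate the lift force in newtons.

L = 8180 N

L = ½ρv²S·CL = ½ × 1.11 × 34² × 17.2 × 0.741 = 8180 N ≈ 8.18 kN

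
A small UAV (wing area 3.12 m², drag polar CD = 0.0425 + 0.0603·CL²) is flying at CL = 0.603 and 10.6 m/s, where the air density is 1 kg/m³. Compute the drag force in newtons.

D = 11.3 N

CD = 0.0425 + 0.0603 × 0.603² = 0.06443
D = ½ρv²S·CD = ½ × 1 × 10.6² × 3.12 × 0.06443 = 11.3 N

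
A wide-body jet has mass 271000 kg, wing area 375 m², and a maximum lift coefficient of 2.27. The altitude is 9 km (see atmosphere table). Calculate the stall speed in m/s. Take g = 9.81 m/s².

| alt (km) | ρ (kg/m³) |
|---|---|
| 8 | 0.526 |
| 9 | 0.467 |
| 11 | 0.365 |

V_stall = 116 m/s

At 9 km, from the table: ρ = 0.467 kg/m³.
Weight W = mg = 271000 × 9.81 = 2.659×10^6 N.
V_stall = √(2W/(ρ·S·CL,max)) = √(2 × 2.659×10^6 / (0.467 × 375 × 2.27))
V_stall = √13380 = 116 m/s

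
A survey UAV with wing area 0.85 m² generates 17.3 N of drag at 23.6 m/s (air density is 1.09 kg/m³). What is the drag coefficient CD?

From D = ½ρv²S·CD, rearranging gives CD = 2D/(ρv²S).
CD = 2 × 17.3 / (1.09 × 23.6² × 0.85) = 0.0671

CD = 0.0671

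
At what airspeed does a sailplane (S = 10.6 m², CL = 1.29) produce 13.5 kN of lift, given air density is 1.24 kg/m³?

v = 39.9 m/s

L = ½ρv²S·CL ⇒ v = √(2L/(ρ·S·CL))
v = √(2 × 13500 / (1.24 × 10.6 × 1.29)) = √1592 = 39.9 m/s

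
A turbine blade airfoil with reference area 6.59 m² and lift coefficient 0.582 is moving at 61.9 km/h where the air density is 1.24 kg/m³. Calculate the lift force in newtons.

Convert speed: v = 61.9 km/h ÷ 3.6 = 17.19 m/s.
L = ½ρv²S·CL = ½ × 1.24 × 17.19² × 6.59 × 0.582 = 703 N

L = 703 N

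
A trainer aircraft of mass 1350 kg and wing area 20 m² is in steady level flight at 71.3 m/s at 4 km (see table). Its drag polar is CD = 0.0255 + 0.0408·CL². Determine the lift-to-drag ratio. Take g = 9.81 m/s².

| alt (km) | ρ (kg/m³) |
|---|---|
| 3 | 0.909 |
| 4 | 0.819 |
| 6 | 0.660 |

L/D = 10.7

At 4 km, from the table: ρ = 0.819 kg/m³.
Weight W = mg = 1350 × 9.81 = 13244 N; in level flight L = W.
Dynamic pressure q = 0.5 × 0.819 × 71.3² = 2082 Pa.
CL = 2W/(ρv²S) = 2×13244/(0.819×71.3²×20) = 0.3181.
CD = 0.0255 + 0.0408 × 0.3181² = 0.02963.
L/D = CL/CD = 0.3181 / 0.02963 = 10.7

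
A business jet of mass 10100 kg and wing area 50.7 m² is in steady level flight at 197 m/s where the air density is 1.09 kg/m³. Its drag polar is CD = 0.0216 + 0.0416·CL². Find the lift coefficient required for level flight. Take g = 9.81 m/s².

In steady level flight, lift balances weight: W = mg = 10100 × 9.81 = 99081 N.
Dynamic pressure q = 0.5 × 1.09 × 197² = 21150 Pa.
Required CL = L/(qS) = 99081/(21150·50.7) = 0.0924.

CL = 0.0924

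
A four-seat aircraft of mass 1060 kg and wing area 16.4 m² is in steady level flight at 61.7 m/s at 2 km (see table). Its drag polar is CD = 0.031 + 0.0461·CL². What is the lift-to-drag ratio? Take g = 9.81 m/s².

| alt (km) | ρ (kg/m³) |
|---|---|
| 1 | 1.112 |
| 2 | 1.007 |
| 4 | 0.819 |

At 2 km, from the table: ρ = 1.007 kg/m³.
In steady level flight, lift balances weight: W = mg = 1060 × 9.81 = 10399 N.
q = ½ρv² = ½ × 1.007 × 61.7² = 1917 Pa.
Required CL = L/(qS) = 10399/(1917·16.4) = 0.3308.
CD = 0.031 + 0.0461 × 0.3308² = 0.03604.
L/D = CL/CD = 0.3308 / 0.03604 = 9.18

L/D = 9.18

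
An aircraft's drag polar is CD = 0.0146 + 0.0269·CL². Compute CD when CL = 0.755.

CD = 0.0299

CD = 0.0146 + 0.0269 × 0.755² = 0.0146 + 0.01533 = 0.0299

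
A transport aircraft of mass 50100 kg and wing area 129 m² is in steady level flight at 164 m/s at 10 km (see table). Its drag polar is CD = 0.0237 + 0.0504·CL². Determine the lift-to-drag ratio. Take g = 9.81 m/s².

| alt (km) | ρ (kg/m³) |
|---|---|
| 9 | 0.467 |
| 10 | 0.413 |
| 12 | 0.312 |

L/D = 14.5

At 10 km, from the table: ρ = 0.413 kg/m³.
Weight W = mg = 50100 × 9.81 = 4.9148×10^5 N; in level flight L = W.
q = ½ρv² = ½ × 0.413 × 164² = 5554 Pa.
CL = 2W/(ρv²S) = 2×4.9148×10^5/(0.413×164²×129) = 0.686.
CD = 0.0237 + 0.0504 × 0.686² = 0.04742.
L/D = CL/CD = 0.686 / 0.04742 = 14.5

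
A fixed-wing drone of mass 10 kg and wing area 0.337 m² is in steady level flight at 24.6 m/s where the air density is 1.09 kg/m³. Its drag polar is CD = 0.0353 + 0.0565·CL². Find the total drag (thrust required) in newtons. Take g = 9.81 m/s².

D = 8.82 N

Level flight ⇒ L = W = m·g = 10 × 9.81 = 98.1 N.
Dynamic pressure q = 0.5 × 1.09 × 24.6² = 329.8 Pa.
Required CL = L/(qS) = 98.1/(329.8·0.337) = 0.8826.
CD = 0.0353 + 0.0565 × 0.8826² = 0.07931.
D = q·S·CD = 329.8 × 0.337 × 0.07931 = 8.816 N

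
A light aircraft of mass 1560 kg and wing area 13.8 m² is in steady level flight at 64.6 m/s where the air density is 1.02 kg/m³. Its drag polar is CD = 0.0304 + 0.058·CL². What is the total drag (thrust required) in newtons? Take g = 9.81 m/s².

Level flight ⇒ L = W = m·g = 1560 × 9.81 = 15304 N.
q = ½ρv² = ½ × 1.02 × 64.6² = 2128 Pa.
CL = 2W/(ρv²S) = 2×15304/(1.02×64.6²×13.8) = 0.521.
CD = 0.0304 + 0.058 × 0.521² = 0.04615.
D = q·S·CD = 2128 × 13.8 × 0.04615 = 1355 N

D = 1360 N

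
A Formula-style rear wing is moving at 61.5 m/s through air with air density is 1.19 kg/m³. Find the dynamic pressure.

q = ½ρv² = ½ × 1.19 × 61.5² = 2250 Pa

q = 2250 Pa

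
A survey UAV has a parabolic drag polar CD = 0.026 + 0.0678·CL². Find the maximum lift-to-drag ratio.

(L/D)max = 11.9

For CD = CD0 + K·CL², (L/D)max occurs at CL* = √(CD0/K) and equals 1/(2√(K·CD0)).
(L/D)max = 1/(2√(0.0678 × 0.026)) = 1/(2 × 0.04199) = 11.9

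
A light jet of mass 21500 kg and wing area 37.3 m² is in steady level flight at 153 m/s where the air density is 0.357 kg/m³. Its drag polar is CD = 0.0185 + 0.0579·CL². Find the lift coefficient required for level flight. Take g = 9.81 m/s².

In steady level flight, lift balances weight: W = mg = 21500 × 9.81 = 2.1092×10^5 N.
Dynamic pressure q = 0.5 × 0.357 × 153² = 4179 Pa.
Required CL = L/(qS) = 2.1092×10^5/(4179·37.3) = 1.353.

CL = 1.35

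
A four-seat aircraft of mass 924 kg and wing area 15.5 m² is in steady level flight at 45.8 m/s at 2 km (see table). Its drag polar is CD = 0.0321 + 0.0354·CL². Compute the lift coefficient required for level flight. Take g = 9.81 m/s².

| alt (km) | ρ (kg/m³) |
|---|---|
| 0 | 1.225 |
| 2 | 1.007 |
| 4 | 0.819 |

At 2 km, from the table: ρ = 1.007 kg/m³.
Level flight ⇒ L = W = m·g = 924 × 9.81 = 9064.4 N.
Dynamic pressure q = 0.5 × 1.007 × 45.8² = 1056 Pa.
Required CL = L/(qS) = 9064.4/(1056·15.5) = 0.5537.

CL = 0.554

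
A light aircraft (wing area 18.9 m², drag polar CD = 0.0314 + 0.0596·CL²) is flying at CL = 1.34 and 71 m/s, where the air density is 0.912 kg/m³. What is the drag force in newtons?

D = 6010 N

CD = 0.0314 + 0.0596 × 1.34² = 0.1384
D = ½ρv²S·CD = ½ × 0.912 × 71² × 18.9 × 0.1384 = 6010 N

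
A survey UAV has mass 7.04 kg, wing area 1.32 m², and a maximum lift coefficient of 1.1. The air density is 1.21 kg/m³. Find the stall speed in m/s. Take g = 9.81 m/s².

Weight W = mg = 7.04 × 9.81 = 69.06 N.
From L = ½ρV²S·CL,max = W: V_stall = √(2W/(ρSCL,max)) = √(2·69.06/(1.21·1.32·1.1))
V_stall = √78.62 = 8.87 m/s

V_stall = 8.87 m/s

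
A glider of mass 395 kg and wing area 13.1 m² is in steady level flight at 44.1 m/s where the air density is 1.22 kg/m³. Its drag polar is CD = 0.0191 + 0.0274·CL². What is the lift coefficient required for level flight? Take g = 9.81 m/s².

CL = 0.249

Level flight ⇒ L = W = m·g = 395 × 9.81 = 3875 N.
q = ½ρv² = ½ × 1.22 × 44.1² = 1186 Pa.
CL = 2W/(ρv²S) = 2×3875/(1.22×44.1²×13.1) = 0.2493.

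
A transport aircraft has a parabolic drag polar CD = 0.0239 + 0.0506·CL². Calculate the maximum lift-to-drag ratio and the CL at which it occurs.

For CD = CD0 + K·CL², (L/D)max occurs at CL* = √(CD0/K) and equals 1/(2√(K·CD0)).
(L/D)max = 1/(2√(0.0506 × 0.0239)) = 1/(2 × 0.03478) = 14.4
CL* = √(0.0239/0.0506) = 0.687

(L/D)max = 14.4, at CL = 0.687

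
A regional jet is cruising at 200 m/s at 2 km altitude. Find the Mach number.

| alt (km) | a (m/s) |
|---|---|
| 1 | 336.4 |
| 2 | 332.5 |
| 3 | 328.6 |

M = 0.602

At 2 km, from the table: a = 332.5 m/s.
M = v/a = 200 / 332.5 = 0.602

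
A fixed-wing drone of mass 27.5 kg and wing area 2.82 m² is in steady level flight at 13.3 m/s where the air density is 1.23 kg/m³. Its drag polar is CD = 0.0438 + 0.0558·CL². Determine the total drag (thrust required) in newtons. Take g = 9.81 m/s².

Weight W = mg = 27.5 × 9.81 = 269.78 N; in level flight L = W.
Dynamic pressure q = 0.5 × 1.23 × 13.3² = 108.8 Pa.
CL = 2W/(ρv²S) = 2×269.78/(1.23×13.3²×2.82) = 0.8794.
CD = 0.0438 + 0.0558 × 0.8794² = 0.08695.
D = q·S·CD = 108.8 × 2.82 × 0.08695 = 26.67 N

D = 26.7 N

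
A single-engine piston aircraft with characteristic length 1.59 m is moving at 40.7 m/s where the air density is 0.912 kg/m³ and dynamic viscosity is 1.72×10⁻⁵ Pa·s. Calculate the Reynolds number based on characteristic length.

Re = ρ·v·c/μ = 0.912 × 40.7 × 1.59 / (1.72×10⁻⁵) = 3.43×10^6

Re = 3.43×10^6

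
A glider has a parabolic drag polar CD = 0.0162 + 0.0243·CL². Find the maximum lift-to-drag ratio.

For CD = CD0 + K·CL², (L/D)max occurs at CL* = √(CD0/K) and equals 1/(2√(K·CD0)).
(L/D)max = 1/(2√(0.0243 × 0.0162)) = 1/(2 × 0.01984) = 25.2

(L/D)max = 25.2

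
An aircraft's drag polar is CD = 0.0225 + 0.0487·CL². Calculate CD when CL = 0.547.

CD = 0.0371

CD = 0.0225 + 0.0487 × 0.547² = 0.0225 + 0.01457 = 0.0371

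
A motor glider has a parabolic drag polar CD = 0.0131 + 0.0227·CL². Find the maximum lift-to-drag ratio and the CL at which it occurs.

For CD = CD0 + K·CL², (L/D)max occurs at CL* = √(CD0/K) and equals 1/(2√(K·CD0)).
(L/D)max = 1/(2√(0.0227 × 0.0131)) = 1/(2 × 0.01724) = 29
CL* = √(0.0131/0.0227) = 0.76

(L/D)max = 29, at CL = 0.76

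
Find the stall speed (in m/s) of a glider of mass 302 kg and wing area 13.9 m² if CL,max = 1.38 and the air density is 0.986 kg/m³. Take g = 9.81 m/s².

V_stall = 17.7 m/s

Weight W = mg = 302 × 9.81 = 2963 N.
V_stall = √(2W/(ρ·S·CL,max)) = √(2 × 2963 / (0.986 × 13.9 × 1.38))
V_stall = √313.3 = 17.7 m/s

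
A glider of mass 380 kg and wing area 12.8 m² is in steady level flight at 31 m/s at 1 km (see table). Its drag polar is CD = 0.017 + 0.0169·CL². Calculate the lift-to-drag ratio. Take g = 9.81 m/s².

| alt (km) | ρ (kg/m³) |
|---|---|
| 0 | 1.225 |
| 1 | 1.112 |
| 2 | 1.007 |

L/D = 24.8

At 1 km, from the table: ρ = 1.112 kg/m³.
Weight W = mg = 380 × 9.81 = 3727.8 N; in level flight L = W.
Dynamic pressure q = 0.5 × 1.112 × 31² = 534.3 Pa.
CL = 2W/(ρv²S) = 2×3727.8/(1.112×31²×12.8) = 0.5451.
CD = 0.017 + 0.0169 × 0.5451² = 0.02202.
L/D = CL/CD = 0.5451 / 0.02202 = 24.8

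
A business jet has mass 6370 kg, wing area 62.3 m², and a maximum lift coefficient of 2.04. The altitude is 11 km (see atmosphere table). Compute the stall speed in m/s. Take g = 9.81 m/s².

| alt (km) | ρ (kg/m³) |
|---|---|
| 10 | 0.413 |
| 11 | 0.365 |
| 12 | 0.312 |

V_stall = 51.9 m/s

At 11 km, from the table: ρ = 0.365 kg/m³.
Weight W = mg = 6370 × 9.81 = 62490 N.
V_stall = √(2W/(ρ·S·CL,max)) = √(2 × 62490 / (0.365 × 62.3 × 2.04))
V_stall = √2694 = 51.9 m/s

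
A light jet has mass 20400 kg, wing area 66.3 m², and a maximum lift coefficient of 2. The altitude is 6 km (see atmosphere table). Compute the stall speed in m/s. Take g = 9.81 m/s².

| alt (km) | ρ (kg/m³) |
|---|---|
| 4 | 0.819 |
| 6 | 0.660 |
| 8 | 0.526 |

At 6 km, from the table: ρ = 0.660 kg/m³.
At stall, lift equals weight: L = W = m·g = 20400 × 9.81 = 2.001×10^5 N.
From L = ½ρV²S·CL,max = W: V_stall = √(2W/(ρSCL,max)) = √(2·2.001×10^5/(0.66·66.3·2))
V_stall = √4573 = 67.6 m/s

V_stall = 67.6 m/s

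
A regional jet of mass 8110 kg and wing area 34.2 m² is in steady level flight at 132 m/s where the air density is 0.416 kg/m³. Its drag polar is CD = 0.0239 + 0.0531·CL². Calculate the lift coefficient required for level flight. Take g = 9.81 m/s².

CL = 0.642

Level flight ⇒ L = W = m·g = 8110 × 9.81 = 79559 N.
Dynamic pressure q = 0.5 × 0.416 × 132² = 3624 Pa.
CL = 2W/(ρv²S) = 2×79559/(0.416×132²×34.2) = 0.6419.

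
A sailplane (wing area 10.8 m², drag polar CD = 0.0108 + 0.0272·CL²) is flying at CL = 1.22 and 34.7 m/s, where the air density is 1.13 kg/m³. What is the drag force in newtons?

CD = 0.0108 + 0.0272 × 1.22² = 0.05128
D = ½ρv²S·CD = ½ × 1.13 × 34.7² × 10.8 × 0.05128 = 377 N

D = 377 N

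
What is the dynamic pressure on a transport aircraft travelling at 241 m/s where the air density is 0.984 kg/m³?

q = 28600 Pa

q = ½ρv² = ½ × 0.984 × 241² = 28600 Pa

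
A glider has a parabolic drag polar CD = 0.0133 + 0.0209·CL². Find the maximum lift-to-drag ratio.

For CD = CD0 + K·CL², (L/D)max occurs at CL* = √(CD0/K) and equals 1/(2√(K·CD0)).
(L/D)max = 1/(2√(0.0209 × 0.0133)) = 1/(2 × 0.01667) = 30

(L/D)max = 30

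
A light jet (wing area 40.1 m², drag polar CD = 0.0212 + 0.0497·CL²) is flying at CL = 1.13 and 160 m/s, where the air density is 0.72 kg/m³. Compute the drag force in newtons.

CD = 0.0212 + 0.0497 × 1.13² = 0.08466
D = ½ρv²S·CD = ½ × 0.72 × 160² × 40.1 × 0.08466 = 31300 N

D = 31300 N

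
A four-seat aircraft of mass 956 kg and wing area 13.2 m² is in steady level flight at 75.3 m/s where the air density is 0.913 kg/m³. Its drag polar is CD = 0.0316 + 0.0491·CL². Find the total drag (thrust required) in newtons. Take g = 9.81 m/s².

Weight W = mg = 956 × 9.81 = 9378.4 N; in level flight L = W.
q = ½ρv² = ½ × 0.913 × 75.3² = 2588 Pa.
CL = W/(q·S) = 9378.4 / (2588 × 13.2) = 0.2745.
CD = 0.0316 + 0.0491 × 0.2745² = 0.0353.
D = q·S·CD = 2588 × 13.2 × 0.0353 = 1206 N

D = 1210 N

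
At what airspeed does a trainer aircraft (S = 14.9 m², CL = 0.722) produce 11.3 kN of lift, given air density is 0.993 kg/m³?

v = 46 m/s

L = ½ρv²S·CL ⇒ v = √(2L/(ρ·S·CL))
v = √(2 × 11300 / (0.993 × 14.9 × 0.722)) = √2116 = 46 m/s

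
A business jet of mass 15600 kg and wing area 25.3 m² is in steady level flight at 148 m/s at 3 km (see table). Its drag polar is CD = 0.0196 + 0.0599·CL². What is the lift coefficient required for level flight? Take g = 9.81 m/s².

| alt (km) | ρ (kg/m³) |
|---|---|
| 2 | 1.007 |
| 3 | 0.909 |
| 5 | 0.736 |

CL = 0.608

At 3 km, from the table: ρ = 0.909 kg/m³.
Level flight ⇒ L = W = m·g = 15600 × 9.81 = 1.5304×10^5 N.
Dynamic pressure q = 0.5 × 0.909 × 148² = 9955 Pa.
CL = W/(q·S) = 1.5304×10^5 / (9955 × 25.3) = 0.6076.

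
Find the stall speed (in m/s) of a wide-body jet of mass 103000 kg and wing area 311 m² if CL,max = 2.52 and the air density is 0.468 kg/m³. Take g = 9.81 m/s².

Weight W = mg = 103000 × 9.81 = 1.01×10^6 N.
From L = ½ρV²S·CL,max = W: V_stall = √(2W/(ρSCL,max)) = √(2·1.01×10^6/(0.468·311·2.52))
V_stall = √5510 = 74.2 m/s

V_stall = 74.2 m/s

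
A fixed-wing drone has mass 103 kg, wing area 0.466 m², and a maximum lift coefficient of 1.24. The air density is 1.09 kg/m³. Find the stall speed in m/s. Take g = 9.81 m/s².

Weight W = mg = 103 × 9.81 = 1010 N.
From L = ½ρV²S·CL,max = W: V_stall = √(2W/(ρSCL,max)) = √(2·1010/(1.09·0.466·1.24))
V_stall = √3209 = 56.6 m/s

V_stall = 56.6 m/s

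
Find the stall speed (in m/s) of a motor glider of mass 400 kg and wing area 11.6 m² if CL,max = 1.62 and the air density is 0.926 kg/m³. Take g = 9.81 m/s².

Weight W = mg = 400 × 9.81 = 3924 N.
V_stall = √(2W/(ρ·S·CL,max)) = √(2 × 3924 / (0.926 × 11.6 × 1.62))
V_stall = √451 = 21.2 m/s

V_stall = 21.2 m/s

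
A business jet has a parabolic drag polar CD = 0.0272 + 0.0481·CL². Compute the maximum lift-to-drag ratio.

(L/D)max = 13.8

For CD = CD0 + K·CL², (L/D)max occurs at CL* = √(CD0/K) and equals 1/(2√(K·CD0)).
(L/D)max = 1/(2√(0.0481 × 0.0272)) = 1/(2 × 0.03617) = 13.8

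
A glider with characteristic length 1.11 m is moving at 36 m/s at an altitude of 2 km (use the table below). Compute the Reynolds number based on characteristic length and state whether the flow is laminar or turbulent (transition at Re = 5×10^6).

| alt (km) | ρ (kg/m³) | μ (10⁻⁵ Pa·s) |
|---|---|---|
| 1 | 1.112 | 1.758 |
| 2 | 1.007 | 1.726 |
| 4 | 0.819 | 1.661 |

Re = 2.33×10^6 (laminar)

At 2 km, from the table: ρ = 1.007 kg/m³, μ = 1.726×10⁻⁵ Pa·s.
Re = ρ·v·c/μ = 1.007 × 36 × 1.11 / (1.726×10⁻⁵) = 2.33×10^6
Since 2.33×10^6 < 5×10^6, the flow is laminar.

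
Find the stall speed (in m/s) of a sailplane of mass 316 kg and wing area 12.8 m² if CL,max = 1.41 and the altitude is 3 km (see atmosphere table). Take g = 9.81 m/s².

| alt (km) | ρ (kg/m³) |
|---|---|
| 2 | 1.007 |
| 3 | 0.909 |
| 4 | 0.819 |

At 3 km, from the table: ρ = 0.909 kg/m³.
Weight W = mg = 316 × 9.81 = 3100 N.
V_stall = √(2W/(ρ·S·CL,max)) = √(2 × 3100 / (0.909 × 12.8 × 1.41))
V_stall = √377.9 = 19.4 m/s

V_stall = 19.4 m/s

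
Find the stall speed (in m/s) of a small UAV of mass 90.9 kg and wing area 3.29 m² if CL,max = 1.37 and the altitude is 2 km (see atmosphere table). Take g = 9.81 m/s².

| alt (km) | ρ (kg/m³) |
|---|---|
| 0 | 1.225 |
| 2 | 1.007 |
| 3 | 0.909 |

V_stall = 19.8 m/s

At 2 km, from the table: ρ = 1.007 kg/m³.
At stall, lift equals weight: L = W = m·g = 90.9 × 9.81 = 891.7 N.
From L = ½ρV²S·CL,max = W: V_stall = √(2W/(ρSCL,max)) = √(2·891.7/(1.007·3.29·1.37))
V_stall = √392.9 = 19.8 m/s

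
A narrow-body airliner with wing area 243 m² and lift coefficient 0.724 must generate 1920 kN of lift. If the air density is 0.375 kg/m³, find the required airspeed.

L = ½ρv²S·CL ⇒ v = √(2L/(ρ·S·CL))
v = √(2 × 1.92×10^6 / (0.375 × 243 × 0.724)) = √58200 = 241 m/s

v = 241 m/s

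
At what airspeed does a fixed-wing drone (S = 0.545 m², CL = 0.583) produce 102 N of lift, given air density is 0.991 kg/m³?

v = 25.5 m/s

L = ½ρv²S·CL ⇒ v = √(2L/(ρ·S·CL))
v = √(2 × 102 / (0.991 × 0.545 × 0.583)) = √647.9 = 25.5 m/s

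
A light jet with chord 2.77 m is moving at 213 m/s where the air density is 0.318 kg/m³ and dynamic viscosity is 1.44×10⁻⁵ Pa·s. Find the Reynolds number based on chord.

Re = ρ·v·c/μ = 0.318 × 213 × 2.77 / (1.44×10⁻⁵) = 1.3×10^7

Re = 1.3×10^7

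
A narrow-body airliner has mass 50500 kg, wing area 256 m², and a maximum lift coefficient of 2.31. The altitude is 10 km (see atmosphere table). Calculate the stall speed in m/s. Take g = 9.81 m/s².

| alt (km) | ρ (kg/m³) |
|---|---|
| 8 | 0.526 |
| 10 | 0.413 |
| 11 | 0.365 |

At 10 km, from the table: ρ = 0.413 kg/m³.
Stall occurs when L = W at CL,max. W = mg = 50500 × 9.81 = 4.954×10^5 N.
V_stall = √(2W/(ρ·S·CL,max)) = √(2 × 4.954×10^5 / (0.413 × 256 × 2.31))
V_stall = √4057 = 63.7 m/s

V_stall = 63.7 m/s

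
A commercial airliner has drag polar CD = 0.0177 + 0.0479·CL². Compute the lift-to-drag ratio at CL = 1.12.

CD = 0.0177 + 0.0479 × 1.12² = 0.07779
L/D = CL/CD = 1.12 / 0.07779 = 14.4

L/D = 14.4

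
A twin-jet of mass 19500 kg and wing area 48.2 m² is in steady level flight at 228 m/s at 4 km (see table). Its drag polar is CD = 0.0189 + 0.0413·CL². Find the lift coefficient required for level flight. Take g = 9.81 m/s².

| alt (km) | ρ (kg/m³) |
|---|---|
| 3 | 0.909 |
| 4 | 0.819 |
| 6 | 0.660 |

CL = 0.186

At 4 km, from the table: ρ = 0.819 kg/m³.
Weight W = mg = 19500 × 9.81 = 1.913×10^5 N; in level flight L = W.
Dynamic pressure q = 0.5 × 0.819 × 228² = 21290 Pa.
Required CL = L/(qS) = 1.913×10^5/(21290·48.2) = 0.1864.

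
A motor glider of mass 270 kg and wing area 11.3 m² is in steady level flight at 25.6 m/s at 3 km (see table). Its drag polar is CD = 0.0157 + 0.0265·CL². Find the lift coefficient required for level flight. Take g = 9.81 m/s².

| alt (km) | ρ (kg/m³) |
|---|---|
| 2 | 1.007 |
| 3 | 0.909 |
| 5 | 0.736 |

CL = 0.787

At 3 km, from the table: ρ = 0.909 kg/m³.
Level flight ⇒ L = W = m·g = 270 × 9.81 = 2648.7 N.
Dynamic pressure q = 0.5 × 0.909 × 25.6² = 297.9 Pa.
Required CL = L/(qS) = 2648.7/(297.9·11.3) = 0.7869.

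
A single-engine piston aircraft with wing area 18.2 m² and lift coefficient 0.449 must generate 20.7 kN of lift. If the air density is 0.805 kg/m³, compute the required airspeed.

v = 79.3 m/s

L = ½ρv²S·CL ⇒ v = √(2L/(ρ·S·CL))
v = √(2 × 20700 / (0.805 × 18.2 × 0.449)) = √6293 = 79.3 m/s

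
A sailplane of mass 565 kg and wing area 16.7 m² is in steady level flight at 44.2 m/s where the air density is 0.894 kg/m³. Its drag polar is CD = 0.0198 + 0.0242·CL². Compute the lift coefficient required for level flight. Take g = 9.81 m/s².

CL = 0.38

In steady level flight, lift balances weight: W = mg = 565 × 9.81 = 5542.7 N.
q = ½ρv² = ½ × 0.894 × 44.2² = 873.3 Pa.
CL = 2W/(ρv²S) = 2×5542.7/(0.894×44.2²×16.7) = 0.3801.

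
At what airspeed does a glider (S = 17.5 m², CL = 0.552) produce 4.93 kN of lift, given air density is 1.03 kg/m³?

v = 31.5 m/s

L = ½ρv²S·CL ⇒ v = √(2L/(ρ·S·CL))
v = √(2 × 4930 / (1.03 × 17.5 × 0.552)) = √991 = 31.5 m/s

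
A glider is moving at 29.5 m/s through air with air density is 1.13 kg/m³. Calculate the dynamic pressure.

q = 492 Pa

q = ½ρv² = ½ × 1.13 × 29.5² = 492 Pa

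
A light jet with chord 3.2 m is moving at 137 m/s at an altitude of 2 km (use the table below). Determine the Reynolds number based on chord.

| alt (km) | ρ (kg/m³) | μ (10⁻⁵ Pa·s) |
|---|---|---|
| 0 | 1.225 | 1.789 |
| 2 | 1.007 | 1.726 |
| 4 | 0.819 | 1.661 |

At 2 km, from the table: ρ = 1.007 kg/m³, μ = 1.726×10⁻⁵ Pa·s.
Re = ρ·v·c/μ = 1.007 × 137 × 3.2 / (1.726×10⁻⁵) = 2.56×10^7

Re = 2.56×10^7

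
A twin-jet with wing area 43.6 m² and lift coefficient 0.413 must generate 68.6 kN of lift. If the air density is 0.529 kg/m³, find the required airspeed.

v = 120 m/s

L = ½ρv²S·CL ⇒ v = √(2L/(ρ·S·CL))
v = √(2 × 68600 / (0.529 × 43.6 × 0.413)) = √14400 = 120 m/s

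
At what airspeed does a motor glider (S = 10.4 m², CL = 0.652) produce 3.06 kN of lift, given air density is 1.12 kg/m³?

v = 28.4 m/s

L = ½ρv²S·CL ⇒ v = √(2L/(ρ·S·CL))
v = √(2 × 3060 / (1.12 × 10.4 × 0.652)) = √805.8 = 28.4 m/s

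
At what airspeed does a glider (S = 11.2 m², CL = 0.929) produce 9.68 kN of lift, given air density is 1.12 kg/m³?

v = 40.8 m/s

L = ½ρv²S·CL ⇒ v = √(2L/(ρ·S·CL))
v = √(2 × 9680 / (1.12 × 11.2 × 0.929)) = √1661 = 40.8 m/s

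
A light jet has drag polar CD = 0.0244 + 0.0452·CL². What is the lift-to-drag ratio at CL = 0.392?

L/D = 12.5

CD = 0.0244 + 0.0452 × 0.392² = 0.03135
L/D = CL/CD = 0.392 / 0.03135 = 12.5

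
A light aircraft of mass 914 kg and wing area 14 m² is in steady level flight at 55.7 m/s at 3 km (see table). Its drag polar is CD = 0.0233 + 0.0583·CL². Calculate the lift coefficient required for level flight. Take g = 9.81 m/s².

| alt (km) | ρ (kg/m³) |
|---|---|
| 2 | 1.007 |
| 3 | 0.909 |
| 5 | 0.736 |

At 3 km, from the table: ρ = 0.909 kg/m³.
Weight W = mg = 914 × 9.81 = 8966.3 N; in level flight L = W.
q = ½ρv² = ½ × 0.909 × 55.7² = 1410 Pa.
Required CL = L/(qS) = 8966.3/(1410·14) = 0.4542.

CL = 0.454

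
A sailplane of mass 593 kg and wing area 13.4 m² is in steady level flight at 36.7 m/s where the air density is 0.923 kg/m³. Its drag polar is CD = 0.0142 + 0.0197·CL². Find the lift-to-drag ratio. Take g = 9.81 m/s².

Weight W = mg = 593 × 9.81 = 5817.3 N; in level flight L = W.
Dynamic pressure q = 0.5 × 0.923 × 36.7² = 621.6 Pa.
CL = 2W/(ρv²S) = 2×5817.3/(0.923×36.7²×13.4) = 0.6984.
CD = 0.0142 + 0.0197 × 0.6984² = 0.02381.
L/D = CL/CD = 0.6984 / 0.02381 = 29.3

L/D = 29.3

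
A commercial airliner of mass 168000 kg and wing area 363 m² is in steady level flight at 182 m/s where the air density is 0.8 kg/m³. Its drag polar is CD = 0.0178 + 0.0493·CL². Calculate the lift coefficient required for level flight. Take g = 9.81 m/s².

CL = 0.343

Level flight ⇒ L = W = m·g = 168000 × 9.81 = 1.6481×10^6 N.
Dynamic pressure q = 0.5 × 0.8 × 182² = 13250 Pa.
Required CL = L/(qS) = 1.6481×10^6/(13250·363) = 0.3427.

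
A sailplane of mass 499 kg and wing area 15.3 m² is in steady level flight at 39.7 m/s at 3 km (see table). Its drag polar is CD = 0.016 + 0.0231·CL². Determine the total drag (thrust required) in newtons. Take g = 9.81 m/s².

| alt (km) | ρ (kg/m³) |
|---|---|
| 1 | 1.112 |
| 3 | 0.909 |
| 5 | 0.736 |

D = 226 N

At 3 km, from the table: ρ = 0.909 kg/m³.
Level flight ⇒ L = W = m·g = 499 × 9.81 = 4895.2 N.
q = ½ρv² = ½ × 0.909 × 39.7² = 716.3 Pa.
CL = 2W/(ρv²S) = 2×4895.2/(0.909×39.7²×15.3) = 0.4466.
CD = 0.016 + 0.0231 × 0.4466² = 0.02061.
D = q·S·CD = 716.3 × 15.3 × 0.02061 = 225.9 N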